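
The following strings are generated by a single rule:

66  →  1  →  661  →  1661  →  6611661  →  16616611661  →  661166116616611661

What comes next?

16616611661661166116616611661

From term 3 onward, concatenate the second-to-last term with the last: 66·1 = 661, 1·661 = 1661, …
The next term joins 16616611661 and 661166116616611661.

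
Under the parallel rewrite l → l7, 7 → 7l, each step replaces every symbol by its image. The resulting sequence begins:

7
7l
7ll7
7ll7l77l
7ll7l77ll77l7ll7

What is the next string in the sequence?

Applying the rule to each of the 16 symbols of 7ll7l77ll77l7ll7 gives the pieces 7l l7 l7 7l l7 7l 7l l7 l7 7l 7l l7 7l l7 l7 7l, which concatenate to the answer.

7ll7l77ll77l7ll7l77l7ll77ll7l77l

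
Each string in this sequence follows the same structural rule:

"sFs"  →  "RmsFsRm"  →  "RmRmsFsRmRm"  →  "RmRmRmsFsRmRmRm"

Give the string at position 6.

RmRmRmRmRmsFsRmRmRmRmRm

s(k+1) = Rm·s(k)·Rm, so each term gains Rm as a prefix and Rm as a suffix.
From RmRmRmsFsRmRmRm, 2 further steps: RmRmRmsFsRmRmRm → RmRmRmRmsFsRmRmRmRm → (answer).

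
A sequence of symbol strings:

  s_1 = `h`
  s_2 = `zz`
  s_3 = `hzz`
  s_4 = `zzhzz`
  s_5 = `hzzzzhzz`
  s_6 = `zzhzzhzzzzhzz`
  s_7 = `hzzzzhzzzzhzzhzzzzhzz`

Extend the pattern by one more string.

zzhzzhzzzzhzzhzzzzhzzzzhzzhzzzzhzz

From term 3 onward, concatenate the second-to-last term with the last: h·zz = hzz, zz·hzz = zzhzz, …
So term 8 is zzhzzhzzzzhzz·hzzzzhzzzzhzzhzzzzhzz.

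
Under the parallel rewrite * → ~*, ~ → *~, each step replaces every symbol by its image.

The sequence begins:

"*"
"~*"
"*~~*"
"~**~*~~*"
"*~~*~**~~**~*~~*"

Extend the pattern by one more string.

~**~*~~**~~*~**~*~~*~**~~**~*~~*

Replace each of the 16 characters of *~~*~**~~**~*~~* in place — ~* *~ *~ ~* *~ ~* ~* *~ *~ ~* ~* *~ ~* *~ *~ ~* — and concatenate.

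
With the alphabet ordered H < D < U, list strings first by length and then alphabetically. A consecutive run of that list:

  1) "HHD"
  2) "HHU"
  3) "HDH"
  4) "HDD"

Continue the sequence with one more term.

Find the rightmost character of HDD below U, bump it to the next letter, and reset everything to its right to H.

HDU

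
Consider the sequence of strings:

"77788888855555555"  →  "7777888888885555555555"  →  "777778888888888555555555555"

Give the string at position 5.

The n-th term is n 7's then 2n 8's then 2n+2 5's, where the shown terms are n = 3, 4, 5.
For term 5, n = 7, so the run lengths are 7, 14, 16.

7777777888888888888885555555555555555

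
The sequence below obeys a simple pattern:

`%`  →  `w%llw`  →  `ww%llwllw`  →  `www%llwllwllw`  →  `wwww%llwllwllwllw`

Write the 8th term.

Every step adds w to the front and llw to the end of the previous string.
From wwww%llwllwllwllw, 3 further steps: wwww%llwllwllwllw → wwwww%llwllwllwllwllw → wwwwww%llwllwllwllwllwllw → (answer).

wwwwwww%llwllwllwllwllwllwllw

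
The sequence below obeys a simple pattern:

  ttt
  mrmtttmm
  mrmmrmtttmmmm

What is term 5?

mrmmrmmrmmrmtttmmmmmmmm

s(k+1) = mrm·s(k)·mm, so each term gains mrm as a prefix and mm as a suffix.
From mrmmrmtttmmmm, 2 further steps: mrmmrmtttmmmm → mrmmrmmrmtttmmmmmm → (answer).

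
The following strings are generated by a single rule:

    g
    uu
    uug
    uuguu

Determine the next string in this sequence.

From term 3 onward, concatenate the last term with the second-to-last: uu·g = uug, uug·uu = uuguu, …
The next term joins uuguu and uug.

uuguuuug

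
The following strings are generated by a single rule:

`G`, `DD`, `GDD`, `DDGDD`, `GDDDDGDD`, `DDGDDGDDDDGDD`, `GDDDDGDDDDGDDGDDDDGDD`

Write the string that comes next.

This is a Fibonacci-style word recurrence s(k) = s(k−2)·s(k−1): e.g. G·DD = GDD.
The next term joins DDGDDGDDDDGDD and GDDDDGDDDDGDDGDDDDGDD.

DDGDDGDDDDGDDGDDDDGDDDDGDDGDDDDGDD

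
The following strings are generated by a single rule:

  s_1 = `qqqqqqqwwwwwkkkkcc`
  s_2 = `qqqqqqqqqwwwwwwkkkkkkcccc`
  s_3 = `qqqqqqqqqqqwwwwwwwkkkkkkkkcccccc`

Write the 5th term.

qqqqqqqqqqqqqqqwwwwwwwwwkkkkkkkkkkkkcccccccccc

Each string has the form q^{2n+3} w^{n+3} k^{2n} c^{2n-2}, where the shown terms are n = 2, 3, 4.
Setting n = 6 gives 15, 9, 12, 10 characters in each block.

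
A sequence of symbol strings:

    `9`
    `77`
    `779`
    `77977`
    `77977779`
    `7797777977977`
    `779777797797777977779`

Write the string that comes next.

7797777977977779777797797777977977

This is a Fibonacci-style word recurrence s(k) = s(k−1)·s(k−2): e.g. 77·9 = 779.
Continuing: 779777797797777977779 · 7797777977977 gives term 8.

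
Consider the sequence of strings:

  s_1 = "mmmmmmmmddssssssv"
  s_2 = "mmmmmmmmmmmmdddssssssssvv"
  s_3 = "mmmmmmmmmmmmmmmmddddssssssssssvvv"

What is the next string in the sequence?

Reading off run lengths: m runs 8, 12, 16; d runs 2, 3, 4; s runs 6, 8, 10; v runs 1, 2, 3 — each is linear in n, where the shown terms are n = 2, 3, 4.
At n = 5 the blocks have lengths 20, 5, 12, 4.

mmmmmmmmmmmmmmmmmmmmdddddssssssssssssvvvv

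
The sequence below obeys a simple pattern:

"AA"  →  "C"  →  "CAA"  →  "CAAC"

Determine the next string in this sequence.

CAACCAA

Each term (from the third on) is the previous term followed by the one before it: term 3 = C·AA = CAA.
Continuing: CAAC · CAA gives term 5.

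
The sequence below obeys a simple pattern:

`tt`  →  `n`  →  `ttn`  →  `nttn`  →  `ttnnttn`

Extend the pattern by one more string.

This is a Fibonacci-style word recurrence s(k) = s(k−2)·s(k−1): e.g. tt·n = ttn.
Continuing: nttn · ttnnttn gives term 6.

nttnttnnttn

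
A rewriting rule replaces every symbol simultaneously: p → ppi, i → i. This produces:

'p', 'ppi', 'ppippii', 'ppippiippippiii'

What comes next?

ppippiippippiiippippiippippiiii

Applying the rule to each of the 15 symbols of ppippiippippiii gives the pieces ppi ppi i ppi ppi i i ppi ppi i ppi ppi i i i, which concatenate to the answer.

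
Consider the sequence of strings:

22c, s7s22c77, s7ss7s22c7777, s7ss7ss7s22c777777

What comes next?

Every step adds s7s to the front and 77 to the end of the previous string.
Applying this once more to s7ss7ss7s22c777777:

s7ss7ss7ss7s22c77777777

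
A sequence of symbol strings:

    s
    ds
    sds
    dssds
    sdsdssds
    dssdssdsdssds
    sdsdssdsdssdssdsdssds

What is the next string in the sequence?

This is a Fibonacci-style word recurrence s(k) = s(k−2)·s(k−1): e.g. s·ds = sds.
So term 8 is dssdssdsdssds·sdsdssdsdssdssdsdssds.

dssdssdsdssdssdsdssdsdssdssdsdssds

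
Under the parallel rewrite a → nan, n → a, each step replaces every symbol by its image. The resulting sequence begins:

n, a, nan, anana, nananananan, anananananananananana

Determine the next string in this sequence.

Applying the rule to each of the 21 symbols of anananananananananana gives the pieces nan a nan a nan a nan a nan a nan a nan a nan a nan a nan a nan, which concatenate to the answer.

nananananananananananananananananananananan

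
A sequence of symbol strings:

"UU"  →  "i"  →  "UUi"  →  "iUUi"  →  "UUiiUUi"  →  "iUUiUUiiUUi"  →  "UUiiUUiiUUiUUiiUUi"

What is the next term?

Each term (from the third on) is the two preceding terms concatenated in order: term 3 = UU·i = UUi.
So term 8 is iUUiUUiiUUi·UUiiUUiiUUiUUiiUUi.

iUUiUUiiUUiUUiiUUiiUUiUUiiUUi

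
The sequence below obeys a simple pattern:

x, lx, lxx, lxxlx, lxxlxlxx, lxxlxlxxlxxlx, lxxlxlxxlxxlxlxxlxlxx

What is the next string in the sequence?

From term 3 onward, concatenate the last term with the second-to-last: lx·x = lxx, lxx·lx = lxxlx, …
So term 8 is lxxlxlxxlxxlxlxxlxlxx·lxxlxlxxlxxlx.

lxxlxlxxlxxlxlxxlxlxxlxxlxlxxlxxlx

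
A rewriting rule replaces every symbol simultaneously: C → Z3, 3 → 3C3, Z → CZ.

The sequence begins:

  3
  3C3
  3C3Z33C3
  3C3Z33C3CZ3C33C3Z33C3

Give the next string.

Rewriting the 21 symbols of 3C3Z33C3CZ3C33C3Z33C3 one by one yields 3C3 Z3 3C3 CZ 3C3 3C3 Z3 3C3 Z3 CZ 3C3 Z3 3C3 3C3 Z3 3C3 CZ 3C3 3C3 Z3 3C3; concatenated:

3C3Z33C3CZ3C33C3Z33C3Z3CZ3C3Z33C33C3Z33C3CZ3C33C3Z33C3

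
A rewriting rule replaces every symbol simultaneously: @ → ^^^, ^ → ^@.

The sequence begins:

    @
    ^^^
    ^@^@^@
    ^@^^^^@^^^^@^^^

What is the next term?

Rewriting the 15 symbols of ^@^^^^@^^^^@^^^ one by one yields ^@ ^^^ ^@ ^@ ^@ ^@ ^^^ ^@ ^@ ^@ ^@ ^^^ ^@ ^@ ^@; concatenated:

^@^^^^@^@^@^@^^^^@^@^@^@^^^^@^@^@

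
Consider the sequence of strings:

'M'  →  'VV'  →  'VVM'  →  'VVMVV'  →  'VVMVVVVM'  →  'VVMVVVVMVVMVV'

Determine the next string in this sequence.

This is a Fibonacci-style word recurrence s(k) = s(k−1)·s(k−2): e.g. VV·M = VVM.
The next term joins VVMVVVVMVVMVV and VVMVVVVM.

VVMVVVVMVVMVVVVMVVVVM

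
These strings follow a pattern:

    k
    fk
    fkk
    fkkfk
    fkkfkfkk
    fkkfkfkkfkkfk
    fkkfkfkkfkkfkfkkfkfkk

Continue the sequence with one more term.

This is a Fibonacci-style word recurrence s(k) = s(k−1)·s(k−2): e.g. fk·k = fkk.
The next term joins fkkfkfkkfkkfkfkkfkfkk and fkkfkfkkfkkfk.

fkkfkfkkfkkfkfkkfkfkkfkkfkfkkfkkfk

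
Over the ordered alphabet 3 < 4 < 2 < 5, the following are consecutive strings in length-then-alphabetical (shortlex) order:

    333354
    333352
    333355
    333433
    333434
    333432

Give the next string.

333435

Treat 333432 as a base-4 numeral over the given alphabet and add one, carrying through any trailing 5's.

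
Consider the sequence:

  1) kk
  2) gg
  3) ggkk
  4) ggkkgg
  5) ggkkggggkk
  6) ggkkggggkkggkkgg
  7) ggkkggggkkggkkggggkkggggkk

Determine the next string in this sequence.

ggkkggggkkggkkggggkkggggkkggkkggggkkggkkgg

From term 3 onward, concatenate the last term with the second-to-last: gg·kk = ggkk, ggkk·gg = ggkkgg, …
The next term joins ggkkggggkkggkkggggkkggggkk and ggkkggggkkggkkgg.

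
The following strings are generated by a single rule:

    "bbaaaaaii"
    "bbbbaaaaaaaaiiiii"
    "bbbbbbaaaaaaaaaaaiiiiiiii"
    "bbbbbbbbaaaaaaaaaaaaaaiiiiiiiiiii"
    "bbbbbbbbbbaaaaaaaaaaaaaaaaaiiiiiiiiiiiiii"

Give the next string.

Each string has the form b^{2n} a^{3n+2} i^{3n-1} (n = 1, 2, …).
For the next term, n = 6, so the run lengths are 12, 20, 17.

bbbbbbbbbbbbaaaaaaaaaaaaaaaaaaaaiiiiiiiiiiiiiiiii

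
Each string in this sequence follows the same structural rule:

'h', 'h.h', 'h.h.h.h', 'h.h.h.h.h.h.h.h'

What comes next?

Each string is two copies of the previous one joined by '.'.
One more doubling of h.h.h.h.h.h.h.h gives the answer.

h.h.h.h.h.h.h.h.h.h.h.h.h.h.h.h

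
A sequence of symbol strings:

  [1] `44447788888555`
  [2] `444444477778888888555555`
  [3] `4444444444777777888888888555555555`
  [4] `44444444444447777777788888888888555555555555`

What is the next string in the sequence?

Term n consists of 3n+1 4's, followed by 2n 7's, followed by 2n+3 8's, followed by 3n 5's (n = 1, 2, …).
For the next term, n = 5, so the run lengths are 16, 10, 13, 15.

444444444444444477777777778888888888888555555555555555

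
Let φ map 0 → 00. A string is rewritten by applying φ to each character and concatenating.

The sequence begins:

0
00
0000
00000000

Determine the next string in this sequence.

Rewriting each symbol of 00000000: 0→00, 0→00, 0→00, 0→00, 0→00, 0→00, 0→00, 0→00, which concatenates to 00 00 00 00 00 00 00 00.

0000000000000000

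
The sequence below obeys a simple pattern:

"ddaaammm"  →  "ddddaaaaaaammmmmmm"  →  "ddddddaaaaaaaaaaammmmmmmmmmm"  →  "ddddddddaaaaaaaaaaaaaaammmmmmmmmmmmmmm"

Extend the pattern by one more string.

ddddddddddaaaaaaaaaaaaaaaaaaammmmmmmmmmmmmmmmmmm

Reading off run lengths: d runs 2, 4, 6, 8; a runs 3, 7, 11, 15; m runs 3, 7, 11, 15 — each is linear in n (n = 1, 2, …).
At n = 5 the blocks have lengths 10, 19, 19.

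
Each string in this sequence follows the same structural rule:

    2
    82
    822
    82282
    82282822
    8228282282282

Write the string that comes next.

822828228228282282822

This is a Fibonacci-style word recurrence s(k) = s(k−1)·s(k−2): e.g. 82·2 = 822.
So term 7 is 8228282282282·82282822.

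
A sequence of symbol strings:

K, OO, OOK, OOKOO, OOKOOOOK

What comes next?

This is a Fibonacci-style word recurrence s(k) = s(k−1)·s(k−2): e.g. OO·K = OOK.
So term 6 is OOKOOOOK·OOKOO.

OOKOOOOKOOKOO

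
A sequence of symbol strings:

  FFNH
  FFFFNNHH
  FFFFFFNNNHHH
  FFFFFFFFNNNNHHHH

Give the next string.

Reading off run lengths: F runs 2, 4, 6, 8; N runs 1, 2, 3, 4; H runs 1, 2, 3, 4 — each is linear in n (n = 1, 2, …).
Setting n = 5 gives 10, 5, 5 characters in each block.

FFFFFFFFFFNNNNNHHHHH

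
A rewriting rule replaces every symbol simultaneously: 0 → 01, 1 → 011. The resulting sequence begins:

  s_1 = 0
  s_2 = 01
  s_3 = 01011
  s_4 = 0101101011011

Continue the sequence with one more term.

0101101011011010110101101101011011

φ(0101101011011) expands symbol-by-symbol to 01 011 01 011 011 01 011 01 011 011 01 011 011; joining the 13 pieces gives the next term.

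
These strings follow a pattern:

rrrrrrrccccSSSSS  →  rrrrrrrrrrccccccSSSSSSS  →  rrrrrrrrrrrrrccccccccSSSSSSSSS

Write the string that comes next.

Term n consists of 3n+1 r's, followed by 2n c's, followed by 2n+1 S's, where the shown terms are n = 2, 3, 4.
Setting n = 5 gives 16, 10, 11 characters in each block.

rrrrrrrrrrrrrrrrccccccccccSSSSSSSSSSS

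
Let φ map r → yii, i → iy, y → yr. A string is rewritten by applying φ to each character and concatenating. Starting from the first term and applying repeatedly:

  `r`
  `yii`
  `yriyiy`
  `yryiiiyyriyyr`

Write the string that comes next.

yryiiyriyiyiyyryryiiiyyryryii

Applying the rule to each of the 13 symbols of yryiiiyyriyyr gives the pieces yr yii yr iy iy iy yr yr yii iy yr yr yii, which concatenate to the answer.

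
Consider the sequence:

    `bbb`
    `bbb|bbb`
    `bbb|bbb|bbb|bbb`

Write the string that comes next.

s(k+1) = s(k)·|·s(k) — each term doubles the last with '|' between the halves.
Doubling bbb|bbb|bbb|bbb with '|' between the halves:

bbb|bbb|bbb|bbb|bbb|bbb|bbb|bbb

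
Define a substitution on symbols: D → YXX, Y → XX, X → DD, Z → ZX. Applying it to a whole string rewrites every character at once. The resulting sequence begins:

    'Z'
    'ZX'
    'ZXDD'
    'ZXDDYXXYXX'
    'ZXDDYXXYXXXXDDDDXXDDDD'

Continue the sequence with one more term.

Rewriting the 22 symbols of ZXDDYXXYXXXXDDDDXXDDDD one by one yields ZX DD YXX YXX XX DD DD XX DD DD DD DD YXX YXX YXX YXX DD DD YXX YXX YXX YXX; concatenated:

ZXDDYXXYXXXXDDDDXXDDDDDDDDYXXYXXYXXYXXDDDDYXXYXXYXXYXX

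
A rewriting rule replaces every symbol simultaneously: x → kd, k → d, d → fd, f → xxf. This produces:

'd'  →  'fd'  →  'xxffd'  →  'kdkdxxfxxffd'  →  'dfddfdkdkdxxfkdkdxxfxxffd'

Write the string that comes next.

Applying the rule to each of the 25 symbols of dfddfdkdkdxxfkdkdxxfxxffd gives the pieces fd xxf fd fd xxf fd d fd d fd kd kd xxf d fd d fd kd kd xxf kd kd xxf xxf fd, which concatenate to the answer.

fdxxffdfdxxffddfddfdkdkdxxfdfddfdkdkdxxfkdkdxxfxxffd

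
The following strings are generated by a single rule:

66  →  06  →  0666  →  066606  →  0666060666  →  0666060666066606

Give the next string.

06660606660666060666060666

Each term (from the third on) is the previous term followed by the one before it: term 3 = 06·66 = 0666.
Continuing: 0666060666066606 · 0666060666 gives term 7.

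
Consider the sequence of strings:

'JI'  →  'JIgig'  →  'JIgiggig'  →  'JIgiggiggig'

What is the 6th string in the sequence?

JIgiggiggiggiggig

Every step adds gig to the end: s(k+1) = s(k)·gig.
From JIgiggiggig, 2 further steps: JIgiggiggig → JIgiggiggiggig → (answer).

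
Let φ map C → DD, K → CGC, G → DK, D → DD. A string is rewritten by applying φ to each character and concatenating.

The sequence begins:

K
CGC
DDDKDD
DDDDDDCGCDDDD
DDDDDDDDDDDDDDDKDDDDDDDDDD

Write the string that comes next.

Replace each of the 26 characters of DDDDDDDDDDDDDDDKDDDDDDDDDD in place — DD DD DD DD DD DD DD DD DD DD DD DD DD DD DD CGC DD DD DD DD DD DD DD DD DD DD — and concatenate.

DDDDDDDDDDDDDDDDDDDDDDDDDDDDDDCGCDDDDDDDDDDDDDDDDDDDD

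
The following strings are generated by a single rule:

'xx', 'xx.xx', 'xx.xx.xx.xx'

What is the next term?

Each string is two copies of the previous one joined by '.'.
One more doubling of xx.xx.xx.xx gives the answer.

xx.xx.xx.xx.xx.xx.xx.xx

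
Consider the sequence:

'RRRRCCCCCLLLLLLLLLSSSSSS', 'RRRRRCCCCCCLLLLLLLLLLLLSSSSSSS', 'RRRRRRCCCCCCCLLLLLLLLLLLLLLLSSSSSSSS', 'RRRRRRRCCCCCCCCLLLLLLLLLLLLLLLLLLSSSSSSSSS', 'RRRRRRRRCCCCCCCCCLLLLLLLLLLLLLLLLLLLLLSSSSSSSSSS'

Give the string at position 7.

Term n consists of n+1 R's, followed by n+2 C's, followed by 3n L's, followed by n+3 S's, where the shown terms are n = 3, 4, 5, 6, 7.
Setting n = 9 gives 10, 11, 27, 12 characters in each block.

RRRRRRRRRRCCCCCCCCCCCLLLLLLLLLLLLLLLLLLLLLLLLLLLSSSSSSSSSSSS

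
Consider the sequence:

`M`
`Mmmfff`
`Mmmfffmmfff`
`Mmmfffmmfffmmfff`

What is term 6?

Mmmfffmmfffmmfffmmfffmmfff

Every step adds mmfff to the end: s(k+1) = s(k)·mmfff.
From Mmmfffmmfffmmfff, 2 further steps: Mmmfffmmfffmmfff → Mmmfffmmfffmmfffmmfff → (answer).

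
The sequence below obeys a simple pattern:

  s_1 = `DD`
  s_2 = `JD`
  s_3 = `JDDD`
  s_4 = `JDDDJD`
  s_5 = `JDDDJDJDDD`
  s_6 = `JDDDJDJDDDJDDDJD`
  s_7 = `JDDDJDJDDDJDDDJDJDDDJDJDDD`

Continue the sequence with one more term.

Each term (from the third on) is the previous term followed by the one before it: term 3 = JD·DD = JDDD.
The next term joins JDDDJDJDDDJDDDJDJDDDJDJDDD and JDDDJDJDDDJDDDJD.

JDDDJDJDDDJDDDJDJDDDJDJDDDJDDDJDJDDDJDDDJD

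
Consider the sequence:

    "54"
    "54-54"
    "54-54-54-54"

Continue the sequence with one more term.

s(k+1) = s(k)·-·s(k) — each term doubles the last with '-' between the halves.
One more doubling of 54-54-54-54 gives the answer.

54-54-54-54-54-54-54-54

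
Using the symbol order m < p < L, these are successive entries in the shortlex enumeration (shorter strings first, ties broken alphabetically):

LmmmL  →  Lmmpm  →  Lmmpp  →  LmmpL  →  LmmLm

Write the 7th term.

LmmLL

Stepping forward 2 times from LmmLm: LmmLm → LmmLp, then the target.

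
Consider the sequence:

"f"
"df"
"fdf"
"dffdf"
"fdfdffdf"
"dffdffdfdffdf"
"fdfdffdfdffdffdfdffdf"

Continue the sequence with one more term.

This is a Fibonacci-style word recurrence s(k) = s(k−2)·s(k−1): e.g. f·df = fdf.
The next term joins dffdffdfdffdf and fdfdffdfdffdffdfdffdf.

dffdffdfdffdffdfdffdfdffdffdfdffdf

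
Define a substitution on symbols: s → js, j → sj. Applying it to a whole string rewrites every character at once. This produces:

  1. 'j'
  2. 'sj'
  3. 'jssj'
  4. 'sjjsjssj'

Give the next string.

Apply φ to sjjsjssj symbol by symbol: s→js, j→sj, j→sj, s→js, j→sj, s→js, s→js, j→sj; joined: js sj sj js sj js js sj.

jssjsjjssjjsjssj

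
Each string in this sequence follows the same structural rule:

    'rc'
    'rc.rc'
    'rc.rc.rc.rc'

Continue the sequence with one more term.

rc.rc.rc.rc.rc.rc.rc.rc

Each string is two copies of the previous one joined by '.'.
One more doubling of rc.rc.rc.rc gives the answer.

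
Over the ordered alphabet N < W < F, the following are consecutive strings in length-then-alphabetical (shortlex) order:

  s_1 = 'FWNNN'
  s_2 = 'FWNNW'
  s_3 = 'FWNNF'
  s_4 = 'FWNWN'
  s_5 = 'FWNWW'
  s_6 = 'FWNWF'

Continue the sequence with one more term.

FWNFN

Treat FWNWF as a base-3 numeral over the given alphabet and add one, carrying through any trailing F's.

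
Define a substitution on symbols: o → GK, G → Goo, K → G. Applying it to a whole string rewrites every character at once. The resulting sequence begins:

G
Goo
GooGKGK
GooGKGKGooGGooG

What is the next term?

Applying the rule to each of the 15 symbols of GooGKGKGooGGooG gives the pieces Goo GK GK Goo G Goo G Goo GK GK Goo Goo GK GK Goo, which concatenate to the answer.

GooGKGKGooGGooGGooGKGKGooGooGKGKGoo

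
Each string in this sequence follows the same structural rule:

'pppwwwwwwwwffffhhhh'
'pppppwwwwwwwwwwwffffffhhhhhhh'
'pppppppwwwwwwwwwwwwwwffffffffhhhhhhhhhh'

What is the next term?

Reading off run lengths: p runs 3, 5, 7; w runs 8, 11, 14; f runs 4, 6, 8; h runs 4, 7, 10 — each is linear in n, where the shown terms are n = 2, 3, 4.
At n = 5 the blocks have lengths 9, 17, 10, 13.

pppppppppwwwwwwwwwwwwwwwwwffffffffffhhhhhhhhhhhhh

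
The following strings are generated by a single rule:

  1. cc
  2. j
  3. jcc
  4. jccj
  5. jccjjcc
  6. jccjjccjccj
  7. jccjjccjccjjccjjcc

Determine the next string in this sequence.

jccjjccjccjjccjjccjccjjccjccj

Each term (from the third on) is the previous term followed by the one before it: term 3 = j·cc = jcc.
The next term joins jccjjccjccjjccjjcc and jccjjccjccj.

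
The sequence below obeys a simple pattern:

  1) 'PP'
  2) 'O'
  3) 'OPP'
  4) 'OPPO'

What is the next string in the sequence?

This is a Fibonacci-style word recurrence s(k) = s(k−1)·s(k−2): e.g. O·PP = OPP.
The next term joins OPPO and OPP.

OPPOOPP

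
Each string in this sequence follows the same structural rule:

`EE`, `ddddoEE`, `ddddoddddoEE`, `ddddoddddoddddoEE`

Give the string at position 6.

ddddoddddoddddoddddoddddoEE

Every step adds ddddo at the front: s(k+1) = ddddo·s(k).
From ddddoddddoddddoEE, 2 further steps: ddddoddddoddddoEE → ddddoddddoddddoddddoEE → (answer).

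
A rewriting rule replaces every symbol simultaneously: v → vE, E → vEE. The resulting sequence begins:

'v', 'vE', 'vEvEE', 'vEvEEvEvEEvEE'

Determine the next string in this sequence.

vEvEEvEvEEvEEvEvEEvEvEEvEEvEvEEvEE

Applying the rule to each of the 13 symbols of vEvEEvEvEEvEE gives the pieces vE vEE vE vEE vEE vE vEE vE vEE vEE vE vEE vEE, which concatenate to the answer.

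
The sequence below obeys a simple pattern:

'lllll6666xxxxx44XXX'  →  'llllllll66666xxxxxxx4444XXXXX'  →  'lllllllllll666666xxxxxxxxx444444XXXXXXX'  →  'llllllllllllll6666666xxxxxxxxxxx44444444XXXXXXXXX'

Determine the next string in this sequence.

Reading off run lengths: l runs 5, 8, 11, 14; 6 runs 4, 5, 6, 7; x runs 5, 7, 9, 11; 4 runs 2, 4, 6, 8; X runs 3, 5, 7, 9 — each is linear in n, where the shown terms are n = 2, 3, 4, 5.
For the next term, n = 6, so the run lengths are 17, 8, 13, 10, 11.

lllllllllllllllll66666666xxxxxxxxxxxxx4444444444XXXXXXXXXXX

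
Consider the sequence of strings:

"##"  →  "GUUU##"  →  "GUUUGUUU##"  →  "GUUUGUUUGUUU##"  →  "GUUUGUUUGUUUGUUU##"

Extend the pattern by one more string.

Every step adds GUUU at the front: s(k+1) = GUUU·s(k).
So the next term is GUUU·GUUUGUUUGUUUGUUU##.

GUUUGUUUGUUUGUUUGUUU##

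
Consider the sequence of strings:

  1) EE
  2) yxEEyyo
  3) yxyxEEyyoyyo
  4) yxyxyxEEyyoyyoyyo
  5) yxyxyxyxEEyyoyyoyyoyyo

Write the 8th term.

Each term wraps the previous one in yx on the left and yyo on the right.
From yxyxyxyxEEyyoyyoyyoyyo, 3 further steps: yxyxyxyxEEyyoyyoyyoyyo → yxyxyxyxyxEEyyoyyoyyoyyoyyo → yxyxyxyxyxyxEEyyoyyoyyoyyoyyoyyo → (answer).

yxyxyxyxyxyxyxEEyyoyyoyyoyyoyyoyyoyyo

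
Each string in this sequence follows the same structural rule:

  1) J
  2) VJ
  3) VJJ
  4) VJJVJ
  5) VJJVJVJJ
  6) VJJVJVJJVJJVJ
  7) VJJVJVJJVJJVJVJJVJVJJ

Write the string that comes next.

This is a Fibonacci-style word recurrence s(k) = s(k−1)·s(k−2): e.g. VJ·J = VJJ.
So term 8 is VJJVJVJJVJJVJVJJVJVJJ·VJJVJVJJVJJVJ.

VJJVJVJJVJJVJVJJVJVJJVJJVJVJJVJJVJ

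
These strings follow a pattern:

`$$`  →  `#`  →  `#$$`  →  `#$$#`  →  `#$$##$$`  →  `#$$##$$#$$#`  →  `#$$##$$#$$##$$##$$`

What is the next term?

This is a Fibonacci-style word recurrence s(k) = s(k−1)·s(k−2): e.g. #·$$ = #$$.
Continuing: #$$##$$#$$##$$##$$ · #$$##$$#$$# gives term 8.

#$$##$$#$$##$$##$$#$$##$$#$$#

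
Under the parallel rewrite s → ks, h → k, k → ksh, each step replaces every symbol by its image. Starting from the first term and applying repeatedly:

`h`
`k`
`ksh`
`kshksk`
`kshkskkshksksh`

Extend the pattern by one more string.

Rewriting the 14 symbols of kshkskkshksksh one by one yields ksh ks k ksh ks ksh ksh ks k ksh ks ksh ks k; concatenated:

kshkskkshkskshkshkskkshkskshksk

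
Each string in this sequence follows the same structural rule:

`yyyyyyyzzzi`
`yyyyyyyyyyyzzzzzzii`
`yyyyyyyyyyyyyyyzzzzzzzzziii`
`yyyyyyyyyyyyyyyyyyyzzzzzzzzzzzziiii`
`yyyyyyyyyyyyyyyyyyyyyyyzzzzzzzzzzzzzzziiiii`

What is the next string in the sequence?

Reading off run lengths: y runs 7, 11, 15, 19, 23; z runs 3, 6, 9, 12, 15; i runs 1, 2, 3, 4, 5 — each is linear in n (n = 1, 2, …).
At n = 6 the blocks have lengths 27, 18, 6.

yyyyyyyyyyyyyyyyyyyyyyyyyyyzzzzzzzzzzzzzzzzzziiiiii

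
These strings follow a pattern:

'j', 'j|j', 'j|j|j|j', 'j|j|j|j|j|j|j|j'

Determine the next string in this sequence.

s(k+1) = s(k)·|·s(k) — each term doubles the last with '|' between the halves.
Doubling j|j|j|j|j|j|j|j with '|' between the halves:

j|j|j|j|j|j|j|j|j|j|j|j|j|j|j|j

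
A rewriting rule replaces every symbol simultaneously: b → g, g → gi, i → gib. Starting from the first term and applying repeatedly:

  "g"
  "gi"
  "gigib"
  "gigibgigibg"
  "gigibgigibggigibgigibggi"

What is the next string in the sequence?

φ(gigibgigibggigibgigibggi) expands symbol-by-symbol to gi gib gi gib g gi gib gi gib g gi gi gib gi gib g gi gib gi gib g gi gi gib; joining the 24 pieces gives the next term.

gigibgigibggigibgigibggigigibgigibggigibgigibggigigib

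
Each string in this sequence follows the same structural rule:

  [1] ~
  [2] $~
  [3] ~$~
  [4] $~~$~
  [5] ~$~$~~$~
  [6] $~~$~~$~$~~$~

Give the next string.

~$~$~~$~$~~$~~$~$~~$~

This is a Fibonacci-style word recurrence s(k) = s(k−2)·s(k−1): e.g. ~·$~ = ~$~.
Continuing: ~$~$~~$~ · $~~$~~$~$~~$~ gives term 7.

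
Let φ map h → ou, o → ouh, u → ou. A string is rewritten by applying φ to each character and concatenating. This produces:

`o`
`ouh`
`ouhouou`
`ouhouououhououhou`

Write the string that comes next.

Applying the rule to each of the 17 symbols of ouhouououhououhou gives the pieces ouh ou ou ouh ou ouh ou ouh ou ou ouh ou ouh ou ou ouh ou, which concatenate to the answer.

ouhouououhououhououhouououhououhouououhou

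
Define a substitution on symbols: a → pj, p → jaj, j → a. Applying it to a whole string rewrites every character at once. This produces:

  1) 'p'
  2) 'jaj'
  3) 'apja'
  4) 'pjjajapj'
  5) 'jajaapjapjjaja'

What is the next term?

apjapjpjjajapjjajaapjapj

φ(jajaapjapjjaja) expands symbol-by-symbol to a pj a pj pj jaj a pj jaj a a pj a pj; joining the 14 pieces gives the next term.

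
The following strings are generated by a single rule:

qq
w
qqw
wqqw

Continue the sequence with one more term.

qqwwqqw

From term 3 onward, concatenate the second-to-last term with the last: qq·w = qqw, w·qqw = wqqw, …
Continuing: qqw · wqqw gives term 5.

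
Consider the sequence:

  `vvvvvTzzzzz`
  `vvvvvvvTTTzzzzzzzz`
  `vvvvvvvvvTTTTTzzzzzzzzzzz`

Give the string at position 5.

Reading off run lengths: v runs 5, 7, 9; T runs 1, 3, 5; z runs 5, 8, 11 — each is linear in n (n = 1, 2, …).
For term 5, n = 5, so the run lengths are 13, 9, 17.

vvvvvvvvvvvvvTTTTTTTTTzzzzzzzzzzzzzzzzz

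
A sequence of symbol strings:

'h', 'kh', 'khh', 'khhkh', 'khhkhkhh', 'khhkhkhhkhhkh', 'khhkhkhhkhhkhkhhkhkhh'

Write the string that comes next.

This is a Fibonacci-style word recurrence s(k) = s(k−1)·s(k−2): e.g. kh·h = khh.
So term 8 is khhkhkhhkhhkhkhhkhkhh·khhkhkhhkhhkh.

khhkhkhhkhhkhkhhkhkhhkhhkhkhhkhhkh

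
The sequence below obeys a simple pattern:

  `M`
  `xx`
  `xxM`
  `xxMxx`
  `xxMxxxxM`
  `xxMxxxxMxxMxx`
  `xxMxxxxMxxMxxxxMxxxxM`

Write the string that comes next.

xxMxxxxMxxMxxxxMxxxxMxxMxxxxMxxMxx

From term 3 onward, concatenate the last term with the second-to-last: xx·M = xxM, xxM·xx = xxMxx, …
Continuing: xxMxxxxMxxMxxxxMxxxxM · xxMxxxxMxxMxx gives term 8.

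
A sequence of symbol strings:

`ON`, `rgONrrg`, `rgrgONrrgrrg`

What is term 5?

s(k+1) = rg·s(k)·rrg, so each term gains rg as a prefix and rrg as a suffix.
From rgrgONrrgrrg, 2 further steps: rgrgONrrgrrg → rgrgrgONrrgrrgrrg → (answer).

rgrgrgrgONrrgrrgrrgrrg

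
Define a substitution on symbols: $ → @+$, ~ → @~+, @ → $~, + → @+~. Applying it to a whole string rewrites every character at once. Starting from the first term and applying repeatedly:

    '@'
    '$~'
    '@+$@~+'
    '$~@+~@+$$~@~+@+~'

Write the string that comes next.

Replace each of the 16 characters of $~@+~@+$$~@~+@+~ in place — @+$ @~+ $~ @+~ @~+ $~ @+~ @+$ @+$ @~+ $~ @~+ @+~ $~ @+~ @~+ — and concatenate.

@+$@~+$~@+~@~+$~@+~@+$@+$@~+$~@~+@+~$~@+~@~+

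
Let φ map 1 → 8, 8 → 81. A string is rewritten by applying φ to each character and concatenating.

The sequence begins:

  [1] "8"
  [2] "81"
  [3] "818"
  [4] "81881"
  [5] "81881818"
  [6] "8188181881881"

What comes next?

Applying the rule to each of the 13 symbols of 8188181881881 gives the pieces 81 8 81 81 8 81 8 81 81 8 81 81 8, which concatenate to the answer.

818818188188181881818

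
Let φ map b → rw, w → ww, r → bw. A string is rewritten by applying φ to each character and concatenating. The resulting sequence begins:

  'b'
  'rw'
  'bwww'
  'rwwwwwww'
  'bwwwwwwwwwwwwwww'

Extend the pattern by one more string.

Rewriting the 16 symbols of bwwwwwwwwwwwwwww one by one yields rw ww ww ww ww ww ww ww ww ww ww ww ww ww ww ww; concatenated:

rwwwwwwwwwwwwwwwwwwwwwwwwwwwwwww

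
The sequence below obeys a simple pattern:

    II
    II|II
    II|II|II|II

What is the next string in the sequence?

Every step duplicates the string with '|' between the halves.
Doubling II|II|II|II with '|' between the halves:

II|II|II|II|II|II|II|II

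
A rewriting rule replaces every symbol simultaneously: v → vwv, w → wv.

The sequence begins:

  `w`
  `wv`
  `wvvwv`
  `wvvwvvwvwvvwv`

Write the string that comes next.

wvvwvvwvwvvwvvwvwvvwvwvvwvvwvwvvwv

Replace each of the 13 characters of wvvwvvwvwvvwv in place — wv vwv vwv wv vwv vwv wv vwv wv vwv vwv wv vwv — and concatenate.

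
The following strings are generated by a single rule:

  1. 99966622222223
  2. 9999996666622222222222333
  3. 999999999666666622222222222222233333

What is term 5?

9999999999999996666666666622222222222222222222222333333333

Each string has the form 9^{3n} 6^{2n+1} 2^{4n+3} 3^{2n-1} (n = 1, 2, …).
Setting n = 5 gives 15, 11, 23, 9 characters in each block.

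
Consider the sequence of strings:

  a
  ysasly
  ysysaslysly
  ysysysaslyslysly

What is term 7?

s(k+1) = ys·s(k)·sly, so each term gains ys as a prefix and sly as a suffix.
From ysysysaslyslysly, 3 further steps: ysysysaslyslysly → ysysysysaslyslyslysly → ysysysysysaslyslyslyslysly → (answer).

ysysysysysysaslyslyslyslyslysly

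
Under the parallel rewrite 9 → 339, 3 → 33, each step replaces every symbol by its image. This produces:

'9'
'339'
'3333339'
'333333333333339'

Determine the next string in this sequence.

3333333333333333333333333333339

Replace each of the 15 characters of 333333333333339 in place — 33 33 33 33 33 33 33 33 33 33 33 33 33 33 339 — and concatenate.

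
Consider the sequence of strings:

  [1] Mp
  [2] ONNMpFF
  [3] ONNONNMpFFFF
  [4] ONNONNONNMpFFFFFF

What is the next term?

s(k+1) = ONN·s(k)·FF, so each term gains ONN as a prefix and FF as a suffix.
One more step from ONNONNONNMpFFFFFF gives the answer.

ONNONNONNONNMpFFFFFFFF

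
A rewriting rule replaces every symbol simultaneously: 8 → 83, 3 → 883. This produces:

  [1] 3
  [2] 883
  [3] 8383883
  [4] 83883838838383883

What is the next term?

Applying the rule to each of the 17 symbols of 83883838838383883 gives the pieces 83 883 83 83 883 83 883 83 83 883 83 883 83 883 83 83 883, which concatenate to the answer.

83883838388383883838388383883838838383883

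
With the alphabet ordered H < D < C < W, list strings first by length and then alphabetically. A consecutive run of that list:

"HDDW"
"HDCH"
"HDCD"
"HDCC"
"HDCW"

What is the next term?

Find the rightmost character of HDCW below W, bump it to the next letter, and reset everything to its right to H.

HDWH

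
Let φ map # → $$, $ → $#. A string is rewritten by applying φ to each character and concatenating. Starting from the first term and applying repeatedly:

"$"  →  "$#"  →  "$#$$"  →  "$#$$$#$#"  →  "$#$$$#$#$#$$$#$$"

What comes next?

Applying the rule to each of the 16 symbols of $#$$$#$#$#$$$#$$ gives the pieces $# $$ $# $# $# $$ $# $$ $# $$ $# $# $# $$ $# $#, which concatenate to the answer.

$#$$$#$#$#$$$#$$$#$$$#$#$#$$$#$#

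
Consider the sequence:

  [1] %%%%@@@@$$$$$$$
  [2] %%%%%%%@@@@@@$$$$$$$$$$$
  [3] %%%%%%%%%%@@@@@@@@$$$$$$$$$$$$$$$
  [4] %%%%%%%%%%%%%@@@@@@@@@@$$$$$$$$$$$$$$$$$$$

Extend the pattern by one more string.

Term n consists of 3n-2 %'s, followed by 2n @'s, followed by 4n-1 $'s, where the shown terms are n = 2, 3, 4, 5.
For the next term, n = 6, so the run lengths are 16, 12, 23.

%%%%%%%%%%%%%%%%@@@@@@@@@@@@$$$$$$$$$$$$$$$$$$$$$$$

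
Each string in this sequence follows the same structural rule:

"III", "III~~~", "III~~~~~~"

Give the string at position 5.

Every step adds ~~~ to the end: s(k+1) = s(k)·~~~.
From III~~~~~~, 2 further steps: III~~~~~~ → III~~~~~~~~~ → (answer).

III~~~~~~~~~~~~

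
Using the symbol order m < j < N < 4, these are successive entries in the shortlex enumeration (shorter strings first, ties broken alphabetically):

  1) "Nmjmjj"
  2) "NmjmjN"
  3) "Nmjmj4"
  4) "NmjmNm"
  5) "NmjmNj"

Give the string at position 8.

Stepping forward 3 times from NmjmNj: NmjmNj → NmjmNN → NmjmN4, then the target.

Nmjm4m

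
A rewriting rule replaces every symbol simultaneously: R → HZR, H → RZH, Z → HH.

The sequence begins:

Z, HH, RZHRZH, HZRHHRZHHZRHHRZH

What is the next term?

RZHHHHZRRZHRZHHZRHHRZHRZHHHHZRRZHRZHHZRHHRZH

Replace each of the 16 characters of HZRHHRZHHZRHHRZH in place — RZH HH HZR RZH RZH HZR HH RZH RZH HH HZR RZH RZH HZR HH RZH — and concatenate.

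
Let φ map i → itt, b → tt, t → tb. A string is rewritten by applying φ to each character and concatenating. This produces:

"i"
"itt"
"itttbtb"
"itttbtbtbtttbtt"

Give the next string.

Rewriting the 15 symbols of itttbtbtbtttbtt one by one yields itt tb tb tb tt tb tt tb tt tb tb tb tt tb tb; concatenated:

itttbtbtbtttbtttbtttbtbtbtttbtb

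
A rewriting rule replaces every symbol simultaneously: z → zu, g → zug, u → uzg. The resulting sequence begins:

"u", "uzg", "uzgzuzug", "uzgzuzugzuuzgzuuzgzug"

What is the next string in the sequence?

φ(uzgzuzugzuuzgzuuzgzug) expands symbol-by-symbol to uzg zu zug zu uzg zu uzg zug zu uzg uzg zu zug zu uzg uzg zu zug zu uzg zug; joining the 21 pieces gives the next term.

uzgzuzugzuuzgzuuzgzugzuuzguzgzuzugzuuzguzgzuzugzuuzgzug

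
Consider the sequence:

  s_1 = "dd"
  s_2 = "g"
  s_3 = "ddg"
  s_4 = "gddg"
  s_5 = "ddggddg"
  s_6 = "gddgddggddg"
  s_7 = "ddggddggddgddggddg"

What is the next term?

gddgddggddgddggddggddgddggddg

Each term (from the third on) is the two preceding terms concatenated in order: term 3 = dd·g = ddg.
Continuing: gddgddggddg · ddggddggddgddggddg gives term 8.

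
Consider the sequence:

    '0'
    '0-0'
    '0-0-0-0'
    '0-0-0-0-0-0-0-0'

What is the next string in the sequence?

s(k+1) = s(k)·-·s(k) — each term doubles the last with '-' between the halves.
Doubling 0-0-0-0-0-0-0-0 with '-' between the halves:

0-0-0-0-0-0-0-0-0-0-0-0-0-0-0-0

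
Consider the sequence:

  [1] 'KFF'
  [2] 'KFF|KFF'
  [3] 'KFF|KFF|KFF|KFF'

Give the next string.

s(k+1) = s(k)·|·s(k) — each term doubles the last with '|' between the halves.
Doubling KFF|KFF|KFF|KFF with '|' between the halves:

KFF|KFF|KFF|KFF|KFF|KFF|KFF|KFF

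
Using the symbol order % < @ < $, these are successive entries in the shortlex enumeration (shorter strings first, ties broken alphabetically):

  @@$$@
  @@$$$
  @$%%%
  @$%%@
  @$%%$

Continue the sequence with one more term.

Find the rightmost character of @$%%$ below $, bump it to the next letter, and reset everything to its right to %.

@$%@%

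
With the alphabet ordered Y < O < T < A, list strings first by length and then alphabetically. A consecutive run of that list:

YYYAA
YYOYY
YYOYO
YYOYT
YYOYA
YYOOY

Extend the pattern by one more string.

YYOOO

Treat YYOOY as a base-4 numeral over the given alphabet and add one, carrying through any trailing A's.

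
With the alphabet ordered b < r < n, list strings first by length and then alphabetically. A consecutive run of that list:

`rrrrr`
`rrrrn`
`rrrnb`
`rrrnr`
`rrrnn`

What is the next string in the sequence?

rrnbb

Find the rightmost character of rrrnn below n, bump it to the next letter, and reset everything to its right to b.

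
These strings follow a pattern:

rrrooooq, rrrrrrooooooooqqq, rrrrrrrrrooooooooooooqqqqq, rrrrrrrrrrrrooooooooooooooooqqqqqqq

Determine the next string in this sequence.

Each string has the form r^{3n} o^{4n} q^{2n-1} (n = 1, 2, …).
For the next term, n = 5, so the run lengths are 15, 20, 9.

rrrrrrrrrrrrrrrooooooooooooooooooooqqqqqqqqq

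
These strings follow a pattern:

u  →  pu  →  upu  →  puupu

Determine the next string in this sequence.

upupuupu

This is a Fibonacci-style word recurrence s(k) = s(k−2)·s(k−1): e.g. u·pu = upu.
The next term joins upu and puupu.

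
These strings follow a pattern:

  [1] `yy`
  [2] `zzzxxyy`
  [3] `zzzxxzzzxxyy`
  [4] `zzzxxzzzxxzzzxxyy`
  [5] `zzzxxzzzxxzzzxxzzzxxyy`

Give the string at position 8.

The strings grow by a fixed prefix zzzxx each time.
From zzzxxzzzxxzzzxxzzzxxyy, 3 further steps: zzzxxzzzxxzzzxxzzzxxyy → zzzxxzzzxxzzzxxzzzxxzzzxxyy → zzzxxzzzxxzzzxxzzzxxzzzxxzzzxxyy → (answer).

zzzxxzzzxxzzzxxzzzxxzzzxxzzzxxzzzxxyy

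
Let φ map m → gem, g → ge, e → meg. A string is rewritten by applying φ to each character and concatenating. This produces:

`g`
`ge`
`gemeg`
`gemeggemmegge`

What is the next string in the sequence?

φ(gemeggemmegge) expands symbol-by-symbol to ge meg gem meg ge ge meg gem gem meg ge ge meg; joining the 13 pieces gives the next term.

gemeggemmeggegemeggemgemmeggegemeg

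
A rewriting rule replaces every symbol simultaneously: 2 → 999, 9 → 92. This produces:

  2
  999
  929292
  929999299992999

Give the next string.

929999292929299992929292999929292

φ(929999299992999) expands symbol-by-symbol to 92 999 92 92 92 92 999 92 92 92 92 999 92 92 92; joining the 15 pieces gives the next term.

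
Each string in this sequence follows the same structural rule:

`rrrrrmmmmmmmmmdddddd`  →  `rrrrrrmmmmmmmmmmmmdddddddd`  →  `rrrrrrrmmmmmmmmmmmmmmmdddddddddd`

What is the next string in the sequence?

rrrrrrrrmmmmmmmmmmmmmmmmmmdddddddddddd

The n-th term is n+2 r's then 3n m's then 2n d's, where the shown terms are n = 3, 4, 5.
For the next term, n = 6, so the run lengths are 8, 18, 12.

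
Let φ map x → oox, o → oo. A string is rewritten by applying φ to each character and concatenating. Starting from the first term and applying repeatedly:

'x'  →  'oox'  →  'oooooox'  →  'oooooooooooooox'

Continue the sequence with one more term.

Replace each of the 15 characters of oooooooooooooox in place — oo oo oo oo oo oo oo oo oo oo oo oo oo oo oox — and concatenate.

oooooooooooooooooooooooooooooox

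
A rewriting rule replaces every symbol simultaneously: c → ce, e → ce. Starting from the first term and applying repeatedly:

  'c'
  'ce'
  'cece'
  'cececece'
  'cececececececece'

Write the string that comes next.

Replace each of the 16 characters of cececececececece in place — ce ce ce ce ce ce ce ce ce ce ce ce ce ce ce ce — and concatenate.

cececececececececececececececece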